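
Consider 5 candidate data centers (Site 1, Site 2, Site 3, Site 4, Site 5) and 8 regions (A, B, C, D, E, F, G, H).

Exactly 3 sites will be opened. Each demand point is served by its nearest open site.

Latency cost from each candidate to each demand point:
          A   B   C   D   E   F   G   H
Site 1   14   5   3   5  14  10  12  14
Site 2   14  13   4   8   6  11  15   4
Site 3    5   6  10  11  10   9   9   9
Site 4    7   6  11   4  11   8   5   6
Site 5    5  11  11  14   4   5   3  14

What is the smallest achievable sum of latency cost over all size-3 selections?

34

Open {Site 1, Site 2, Site 5}.
  A→Site 5 5, B→Site 1 5, C→Site 1 3, D→Site 1 5, E→Site 5 4, F→Site 5 5, G→Site 5 3, H→Site 2 4  ⇒ total 34.
Compare {Site 1, Site 4, Site 5}: total 35.
Compare {Site 2, Site 4, Site 5}: total 35.
No size-3 selection does better; minimum is 34.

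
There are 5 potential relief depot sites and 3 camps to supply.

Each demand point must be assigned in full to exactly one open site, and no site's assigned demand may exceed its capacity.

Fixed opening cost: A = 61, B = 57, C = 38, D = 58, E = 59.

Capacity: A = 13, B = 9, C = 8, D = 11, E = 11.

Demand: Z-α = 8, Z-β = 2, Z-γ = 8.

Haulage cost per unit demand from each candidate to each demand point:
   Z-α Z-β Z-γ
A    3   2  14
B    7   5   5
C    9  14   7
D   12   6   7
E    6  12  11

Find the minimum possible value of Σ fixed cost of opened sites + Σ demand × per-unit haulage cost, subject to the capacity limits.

Open {A, C}; cheapest assignment that respects the capacities:
  A (cap 13, load 10): Z-α, Z-β — cost 8×3 + 2×2 = 28
  C (cap 8, load 8): Z-γ — cost 8×7 = 56
  Shipping 84, fixed 99 → total 183.
  Any other capacity-feasible assignment to {A, C} ships for at least 84.
Compare {A, B}: its best feasible assignment gives total 186.
Compare {A, D}: its best feasible assignment gives total 203.
Every other set of open sites that can feasibly serve all demand totals ≥ 186 even under its best assignment. Minimum: 183.

183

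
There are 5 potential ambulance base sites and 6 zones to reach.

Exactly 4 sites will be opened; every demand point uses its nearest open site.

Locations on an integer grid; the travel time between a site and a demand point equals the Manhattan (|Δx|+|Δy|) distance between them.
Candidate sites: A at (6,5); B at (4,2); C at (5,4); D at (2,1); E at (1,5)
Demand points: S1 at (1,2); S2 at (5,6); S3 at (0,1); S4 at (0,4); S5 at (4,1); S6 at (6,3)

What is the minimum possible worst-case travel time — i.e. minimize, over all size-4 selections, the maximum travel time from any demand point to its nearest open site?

2

Open {A, B, D, E}.
  Farthest demand point is S1 at travel time 2 (to D); all others are ≤ 2.
With {A, C, D, E} the worst case is 2.
With {B, C, D, E} the worst case is 2.
No size-4 selection achieves below 2.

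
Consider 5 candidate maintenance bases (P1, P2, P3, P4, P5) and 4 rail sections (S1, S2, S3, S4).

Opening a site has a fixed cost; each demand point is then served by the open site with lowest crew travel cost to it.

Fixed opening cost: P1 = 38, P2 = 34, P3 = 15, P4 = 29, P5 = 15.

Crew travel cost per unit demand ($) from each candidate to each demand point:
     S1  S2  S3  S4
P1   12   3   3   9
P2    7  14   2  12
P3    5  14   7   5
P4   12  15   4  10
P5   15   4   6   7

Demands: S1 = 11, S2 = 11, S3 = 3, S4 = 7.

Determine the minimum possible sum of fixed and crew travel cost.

Open {P3, P5}: assign each demand point to its cheapest open site.
  S1→P3 11×5=55, S2→P5 11×4=44, S3→P5 3×6=18, S4→P3 7×5=35
  crew travel cost 152, fixed 30 → total 182.
Compare {P1, P3}: crew travel cost 132 + fixed 53 = 185.
Compare {P1, P3, P5}: crew travel cost 132 + fixed 68 = 200.
Compare {P2, P3, P5}: crew travel cost 140 + fixed 64 = 204.
All other subsets cost ≥ 185. Minimum total cost: 182.

182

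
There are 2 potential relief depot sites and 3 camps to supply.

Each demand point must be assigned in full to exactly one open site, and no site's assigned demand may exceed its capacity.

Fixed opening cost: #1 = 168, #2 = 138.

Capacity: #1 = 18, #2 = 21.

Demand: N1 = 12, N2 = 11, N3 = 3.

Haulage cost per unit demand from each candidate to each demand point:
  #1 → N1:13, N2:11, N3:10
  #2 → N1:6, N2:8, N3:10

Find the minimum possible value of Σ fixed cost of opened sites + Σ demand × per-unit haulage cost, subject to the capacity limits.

529

Open {#1, #2}; cheapest assignment that respects the capacities:
  #1 (cap 18, load 14): N2, N3 — cost 11×11 + 3×10 = 151
  #2 (cap 21, load 12): N1 — cost 12×6 = 72
  Shipping 223, fixed 306 → total 529.
  Any other capacity-feasible assignment to {#1, #2} ships for at least 223.
Total demand is 26 and no other set of sites has combined capacity ≥ 26, so {#1, #2} is the only feasible choice of open sites. Minimum: 529.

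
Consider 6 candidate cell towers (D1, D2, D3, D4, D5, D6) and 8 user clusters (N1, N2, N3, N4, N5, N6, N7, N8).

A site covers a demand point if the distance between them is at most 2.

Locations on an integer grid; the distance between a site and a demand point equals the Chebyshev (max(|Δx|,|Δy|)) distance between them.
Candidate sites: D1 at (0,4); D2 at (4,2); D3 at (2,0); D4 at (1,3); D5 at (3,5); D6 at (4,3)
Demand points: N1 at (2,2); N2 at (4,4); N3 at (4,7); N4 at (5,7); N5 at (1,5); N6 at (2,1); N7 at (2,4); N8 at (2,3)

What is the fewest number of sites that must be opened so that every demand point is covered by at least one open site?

Coverage sets (demand points within 2 of each site):
  D1: {N1, N5, N7, N8}
  D2: {N1, N2, N6, N7, N8}
  D3: {N1, N6}
  D4: {N1, N5, N6, N7, N8}
  D5: {N2, N3, N4, N5, N7, N8}
  D6: {N1, N2, N6, N7, N8}
No single site covers all 8 demand points.
But {D2, D5} covers everything, so the minimum is 2.

2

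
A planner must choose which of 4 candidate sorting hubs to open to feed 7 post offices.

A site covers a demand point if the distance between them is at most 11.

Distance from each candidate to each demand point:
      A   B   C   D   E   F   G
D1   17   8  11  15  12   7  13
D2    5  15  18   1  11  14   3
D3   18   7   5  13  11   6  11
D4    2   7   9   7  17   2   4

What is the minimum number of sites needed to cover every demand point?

Coverage sets (demand points within 11 of each site):
  D1: {B, C, F}
  D2: {A, D, E, G}
  D3: {B, C, E, F, G}
  D4: {A, B, C, D, F, G}
No single site covers all 7 demand points.
But {D1, D2} covers everything, so the minimum is 2.

2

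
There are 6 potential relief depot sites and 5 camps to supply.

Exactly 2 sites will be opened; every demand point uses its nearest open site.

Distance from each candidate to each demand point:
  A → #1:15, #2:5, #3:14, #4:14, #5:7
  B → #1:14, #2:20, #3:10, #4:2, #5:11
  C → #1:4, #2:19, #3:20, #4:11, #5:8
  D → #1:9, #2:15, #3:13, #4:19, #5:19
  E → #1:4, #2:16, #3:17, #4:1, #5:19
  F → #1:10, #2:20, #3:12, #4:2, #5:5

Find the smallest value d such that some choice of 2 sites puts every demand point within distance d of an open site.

Open {A, F}.
  Farthest demand point is #3 at distance 12 (to F); all others are ≤ 12.
With {A, B} the worst case is 14.
With {A, C} the worst case is 14.
No size-2 selection achieves below 12.

12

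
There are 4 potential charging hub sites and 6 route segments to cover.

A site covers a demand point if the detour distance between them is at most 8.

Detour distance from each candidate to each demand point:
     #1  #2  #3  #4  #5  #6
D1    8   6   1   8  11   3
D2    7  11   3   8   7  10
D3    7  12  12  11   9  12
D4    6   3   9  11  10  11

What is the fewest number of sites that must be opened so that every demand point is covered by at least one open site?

Coverage sets (demand points within 8 of each site):
  D1: {#1, #2, #3, #4, #6}
  D2: {#1, #3, #4, #5}
  D3: {#1}
  D4: {#1, #2}
No single site covers all 6 demand points.
But {D1, D2} covers everything, so the minimum is 2.

2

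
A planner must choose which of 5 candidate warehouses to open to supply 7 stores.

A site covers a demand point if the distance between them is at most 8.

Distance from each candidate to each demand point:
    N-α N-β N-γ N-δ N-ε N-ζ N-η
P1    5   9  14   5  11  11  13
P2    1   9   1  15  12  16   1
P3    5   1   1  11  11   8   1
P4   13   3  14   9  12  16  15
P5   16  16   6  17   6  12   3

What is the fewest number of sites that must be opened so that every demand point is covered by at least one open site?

Coverage sets (demand points within 8 of each site):
  P1: {N-α, N-δ}
  P2: {N-α, N-γ, N-η}
  P3: {N-α, N-β, N-γ, N-ζ, N-η}
  P4: {N-β}
  P5: {N-γ, N-ε, N-η}
No 2 sites suffice: every size-2 union leaves at least one demand point uncovered.
But {P1, P3, P5} covers everything, so the minimum is 3.

3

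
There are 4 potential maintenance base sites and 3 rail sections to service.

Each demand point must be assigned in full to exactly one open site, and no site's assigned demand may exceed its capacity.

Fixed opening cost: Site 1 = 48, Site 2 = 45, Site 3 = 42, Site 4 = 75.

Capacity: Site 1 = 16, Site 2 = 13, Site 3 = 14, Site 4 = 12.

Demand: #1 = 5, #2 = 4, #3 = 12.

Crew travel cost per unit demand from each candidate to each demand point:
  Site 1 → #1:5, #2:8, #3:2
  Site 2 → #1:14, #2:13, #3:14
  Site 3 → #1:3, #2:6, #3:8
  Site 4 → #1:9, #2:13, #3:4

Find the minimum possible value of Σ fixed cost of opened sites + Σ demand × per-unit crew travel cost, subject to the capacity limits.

153

Open {Site 1, Site 3}; cheapest assignment that respects the capacities:
  Site 1 (cap 16, load 12): #3 — cost 12×2 = 24
  Site 3 (cap 14, load 9): #1, #2 — cost 5×3 + 4×6 = 39
  Shipping 63, fixed 90 → total 153.
  Any other capacity-feasible assignment to {Site 1, Site 3} ships for at least 63.
Compare {Site 1, Site 2, Site 3}: its best feasible assignment gives total 198.
Compare {Site 3, Site 4}: its best feasible assignment gives total 204.
Every other set of open sites that can feasibly serve all demand totals ≥ 198 even under its best assignment. Minimum: 153.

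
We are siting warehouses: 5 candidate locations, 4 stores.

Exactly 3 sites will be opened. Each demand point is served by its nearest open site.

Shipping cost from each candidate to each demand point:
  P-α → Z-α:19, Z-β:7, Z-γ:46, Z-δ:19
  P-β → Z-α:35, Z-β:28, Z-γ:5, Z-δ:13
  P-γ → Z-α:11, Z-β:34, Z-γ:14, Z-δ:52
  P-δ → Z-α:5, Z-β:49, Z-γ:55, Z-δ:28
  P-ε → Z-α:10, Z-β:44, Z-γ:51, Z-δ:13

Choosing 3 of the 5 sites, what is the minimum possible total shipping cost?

30

Open {P-α, P-β, P-δ}.
  Z-α→P-δ 5, Z-β→P-α 7, Z-γ→P-β 5, Z-δ→P-β 13  ⇒ total 30.
Compare {P-α, P-β, P-ε}: total 35.
Compare {P-α, P-β, P-γ}: total 36.
No size-3 selection does better; minimum is 30.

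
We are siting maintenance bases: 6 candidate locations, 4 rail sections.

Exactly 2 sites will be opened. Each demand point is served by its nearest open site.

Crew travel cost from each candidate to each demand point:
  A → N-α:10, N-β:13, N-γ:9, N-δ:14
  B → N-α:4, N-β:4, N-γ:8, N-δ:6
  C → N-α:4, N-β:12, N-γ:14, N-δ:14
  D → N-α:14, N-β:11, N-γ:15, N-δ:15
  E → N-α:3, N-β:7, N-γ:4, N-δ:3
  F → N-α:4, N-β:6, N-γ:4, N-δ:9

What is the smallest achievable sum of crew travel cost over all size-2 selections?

Open {B, E}.
  N-α→E 3, N-β→B 4, N-γ→E 4, N-δ→E 3  ⇒ total 14.
Compare {E, F}: total 16.
Compare {A, E}: total 17.
No size-2 selection does better; minimum is 14.

14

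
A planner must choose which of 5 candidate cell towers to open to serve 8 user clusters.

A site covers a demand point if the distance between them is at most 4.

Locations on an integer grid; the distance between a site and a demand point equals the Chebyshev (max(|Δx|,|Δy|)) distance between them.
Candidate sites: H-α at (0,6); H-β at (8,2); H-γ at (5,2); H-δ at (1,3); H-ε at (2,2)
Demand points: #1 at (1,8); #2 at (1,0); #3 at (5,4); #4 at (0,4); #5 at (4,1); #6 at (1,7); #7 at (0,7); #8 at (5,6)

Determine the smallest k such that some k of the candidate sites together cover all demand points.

2

Coverage sets (demand points within 4 of each site):
  H-α: {#1, #4, #6, #7}
  H-β: {#3, #5, #8}
  H-γ: {#2, #3, #5, #8}
  H-δ: {#2, #3, #4, #5, #6, #7, #8}
  H-ε: {#2, #3, #4, #5, #8}
No single site covers all 8 demand points.
But {H-α, H-γ} covers everything, so the minimum is 2.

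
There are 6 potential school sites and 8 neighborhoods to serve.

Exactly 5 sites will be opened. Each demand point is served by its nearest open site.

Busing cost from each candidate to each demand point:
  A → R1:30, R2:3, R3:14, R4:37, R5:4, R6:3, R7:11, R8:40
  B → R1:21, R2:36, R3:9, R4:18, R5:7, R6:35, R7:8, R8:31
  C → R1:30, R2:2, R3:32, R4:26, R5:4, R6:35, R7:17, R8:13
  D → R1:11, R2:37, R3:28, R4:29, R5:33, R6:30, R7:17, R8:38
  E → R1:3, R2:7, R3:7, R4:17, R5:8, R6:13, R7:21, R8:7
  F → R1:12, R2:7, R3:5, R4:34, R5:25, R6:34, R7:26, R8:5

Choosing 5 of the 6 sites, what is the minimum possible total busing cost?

47

Open {A, B, C, E, F}.
  R1→E 3, R2→C 2, R3→F 5, R4→E 17, R5→A 4, R6→A 3, R7→B 8, R8→F 5  ⇒ total 47.
Compare {A, B, D, E, F}: total 48.
Compare {A, C, D, E, F}: total 50.
No size-5 selection does better; minimum is 47.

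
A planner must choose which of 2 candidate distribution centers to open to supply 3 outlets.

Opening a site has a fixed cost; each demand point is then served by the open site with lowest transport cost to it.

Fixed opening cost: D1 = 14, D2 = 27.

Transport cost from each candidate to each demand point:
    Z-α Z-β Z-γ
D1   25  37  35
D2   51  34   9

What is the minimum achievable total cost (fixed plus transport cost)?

Open {D1, D2}: assign each demand point to its cheapest open site.
  Z-α→D1 25, Z-β→D2 34, Z-γ→D2 9
  transport cost 68, fixed 41 → total 109.
Compare {D1}: transport cost 97 + fixed 14 = 111.
Compare {D2}: transport cost 94 + fixed 27 = 121.

109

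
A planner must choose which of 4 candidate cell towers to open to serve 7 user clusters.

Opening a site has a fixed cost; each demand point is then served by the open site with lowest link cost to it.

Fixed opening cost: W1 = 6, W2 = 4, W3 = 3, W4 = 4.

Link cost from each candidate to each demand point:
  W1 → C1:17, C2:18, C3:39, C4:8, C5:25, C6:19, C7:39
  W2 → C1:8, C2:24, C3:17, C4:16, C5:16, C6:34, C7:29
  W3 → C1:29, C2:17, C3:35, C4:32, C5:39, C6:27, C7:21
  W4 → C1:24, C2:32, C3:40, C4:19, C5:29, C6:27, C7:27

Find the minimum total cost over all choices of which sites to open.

119

Open {W1, W2, W3}: assign each demand point to its cheapest open site.
  C1→W2 8, C2→W3 17, C3→W2 17, C4→W1 8, C5→W2 16, C6→W1 19, C7→W3 21
  link cost 106, fixed 13 → total 119.
Compare {W1, W2, W3, W4}: link cost 106 + fixed 17 = 123.
Compare {W1, W2}: link cost 115 + fixed 10 = 125.
Compare {W1, W2, W4}: link cost 113 + fixed 14 = 127.
All other subsets cost ≥ 123. Minimum total cost: 119.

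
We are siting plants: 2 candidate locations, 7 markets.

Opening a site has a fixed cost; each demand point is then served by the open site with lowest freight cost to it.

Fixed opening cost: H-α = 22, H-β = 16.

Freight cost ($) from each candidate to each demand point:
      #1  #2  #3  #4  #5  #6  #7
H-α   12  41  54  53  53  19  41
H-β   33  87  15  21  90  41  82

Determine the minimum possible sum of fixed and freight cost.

240

Open {H-α, H-β}: assign each demand point to its cheapest open site.
  #1→H-α 12, #2→H-α 41, #3→H-β 15, #4→H-β 21, #5→H-α 53, #6→H-α 19, #7→H-α 41
  freight cost 202, fixed 38 → total 240.
Compare {H-α}: freight cost 273 + fixed 22 = 295.
Compare {H-β}: freight cost 369 + fixed 16 = 385.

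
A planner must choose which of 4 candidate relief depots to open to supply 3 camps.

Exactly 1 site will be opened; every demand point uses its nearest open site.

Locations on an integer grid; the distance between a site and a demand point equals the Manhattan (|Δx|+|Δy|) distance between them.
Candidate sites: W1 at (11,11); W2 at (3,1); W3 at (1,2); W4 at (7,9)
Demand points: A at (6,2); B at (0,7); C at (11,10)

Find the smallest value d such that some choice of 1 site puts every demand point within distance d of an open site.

Open {W4}.
  Farthest demand point is B at distance 9 (to W4); all others are ≤ 9.
With {W1} the worst case is 15.
With {W2} the worst case is 17.
No size-1 selection achieves below 9.

9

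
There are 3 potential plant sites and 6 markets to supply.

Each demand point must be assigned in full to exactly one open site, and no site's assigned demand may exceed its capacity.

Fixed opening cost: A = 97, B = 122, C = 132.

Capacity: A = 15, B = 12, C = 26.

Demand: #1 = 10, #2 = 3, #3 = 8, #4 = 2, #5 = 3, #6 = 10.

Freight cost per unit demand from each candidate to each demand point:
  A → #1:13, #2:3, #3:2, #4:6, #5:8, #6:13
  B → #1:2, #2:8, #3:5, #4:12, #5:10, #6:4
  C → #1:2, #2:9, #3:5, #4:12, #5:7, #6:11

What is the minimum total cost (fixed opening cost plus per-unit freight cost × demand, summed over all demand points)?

417

Open {A, C}; cheapest assignment that respects the capacities:
  A (cap 15, load 13): #2, #3, #4 — cost 3×3 + 8×2 + 2×6 = 37
  C (cap 26, load 23): #1, #5, #6 — cost 10×2 + 3×7 + 10×11 = 151
  Shipping 188, fixed 229 → total 417.
  Any other capacity-feasible assignment to {A, C} ships for at least 188.
Compare {B, C}: its best feasible assignment gives total 426.
Compare {A, B, C}: its best feasible assignment gives total 469.
Every other set of open sites that can feasibly serve all demand totals ≥ 426 even under its best assignment. Minimum: 417.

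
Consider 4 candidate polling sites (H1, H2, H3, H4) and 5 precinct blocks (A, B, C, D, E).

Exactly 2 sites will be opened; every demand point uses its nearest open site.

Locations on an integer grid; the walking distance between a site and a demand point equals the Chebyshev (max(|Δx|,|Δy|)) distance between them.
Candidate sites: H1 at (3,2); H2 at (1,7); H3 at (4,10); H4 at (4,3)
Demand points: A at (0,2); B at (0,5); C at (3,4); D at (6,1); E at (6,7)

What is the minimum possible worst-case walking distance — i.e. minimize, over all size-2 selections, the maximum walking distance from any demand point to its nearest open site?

Open {H1, H3}.
  Farthest demand point is A at walking distance 3 (to H1); all others are ≤ 3.
With {H1, H4} the worst case is 4.
With {H2, H4} the worst case is 4.
No size-2 selection achieves below 3.

3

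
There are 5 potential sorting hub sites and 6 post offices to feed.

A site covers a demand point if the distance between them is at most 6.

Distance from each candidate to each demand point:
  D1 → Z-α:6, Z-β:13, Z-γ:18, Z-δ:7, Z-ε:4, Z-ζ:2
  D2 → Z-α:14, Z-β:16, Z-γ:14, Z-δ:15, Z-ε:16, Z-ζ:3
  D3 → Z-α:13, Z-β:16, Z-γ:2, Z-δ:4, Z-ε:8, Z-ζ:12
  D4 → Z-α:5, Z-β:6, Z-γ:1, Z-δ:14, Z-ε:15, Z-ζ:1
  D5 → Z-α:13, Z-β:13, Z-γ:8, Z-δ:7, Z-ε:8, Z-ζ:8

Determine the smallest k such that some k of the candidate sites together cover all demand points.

Coverage sets (demand points within 6 of each site):
  D1: {Z-α, Z-ε, Z-ζ}
  D2: {Z-ζ}
  D3: {Z-γ, Z-δ}
  D4: {Z-α, Z-β, Z-γ, Z-ζ}
  D5: {}
No 2 sites suffice: every size-2 union leaves at least one demand point uncovered.
But {D1, D3, D4} covers everything, so the minimum is 3.

3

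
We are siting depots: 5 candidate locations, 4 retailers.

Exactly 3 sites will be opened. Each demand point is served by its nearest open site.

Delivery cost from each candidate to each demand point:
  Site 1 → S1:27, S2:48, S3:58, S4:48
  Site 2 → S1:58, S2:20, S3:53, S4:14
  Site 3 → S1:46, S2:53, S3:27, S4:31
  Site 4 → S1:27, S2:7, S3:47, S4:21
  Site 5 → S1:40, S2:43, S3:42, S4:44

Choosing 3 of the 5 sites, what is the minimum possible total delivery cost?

Open {Site 2, Site 3, Site 4}.
  S1→Site 4 27, S2→Site 4 7, S3→Site 3 27, S4→Site 2 14  ⇒ total 75.
Compare {Site 1, Site 3, Site 4}: total 82.
Compare {Site 3, Site 4, Site 5}: total 82.
No size-3 selection does better; minimum is 75.

75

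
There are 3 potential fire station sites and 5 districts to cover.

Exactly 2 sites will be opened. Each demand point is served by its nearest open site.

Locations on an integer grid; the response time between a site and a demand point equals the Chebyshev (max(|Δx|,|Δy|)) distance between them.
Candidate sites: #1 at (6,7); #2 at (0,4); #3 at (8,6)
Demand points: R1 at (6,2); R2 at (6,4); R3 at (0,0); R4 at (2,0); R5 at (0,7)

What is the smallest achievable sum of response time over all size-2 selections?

17

Open {#2, #3}.
  R1→#3 4, R2→#3 2, R3→#2 4, R4→#2 4, R5→#2 3  ⇒ total 17.
Compare {#1, #2}: total 19.
Compare {#1, #3}: total 25.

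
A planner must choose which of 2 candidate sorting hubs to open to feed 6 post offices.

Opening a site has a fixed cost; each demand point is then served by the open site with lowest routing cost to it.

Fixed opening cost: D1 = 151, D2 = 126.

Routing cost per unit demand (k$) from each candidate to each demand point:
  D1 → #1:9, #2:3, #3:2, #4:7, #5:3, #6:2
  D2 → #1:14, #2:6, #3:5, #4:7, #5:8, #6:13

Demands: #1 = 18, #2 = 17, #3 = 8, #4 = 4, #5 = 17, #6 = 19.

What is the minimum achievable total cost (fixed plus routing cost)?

Open {D1}: assign each demand point to its cheapest open site.
  #1→D1 18×9=162, #2→D1 17×3=51, #3→D1 8×2=16, #4→D1 4×7=28, #5→D1 17×3=51, #6→D1 19×2=38
  routing cost 346, fixed 151 → total 497.
Compare {D1, D2}: routing cost 346 + fixed 277 = 623.
Compare {D2}: routing cost 805 + fixed 126 = 931.

497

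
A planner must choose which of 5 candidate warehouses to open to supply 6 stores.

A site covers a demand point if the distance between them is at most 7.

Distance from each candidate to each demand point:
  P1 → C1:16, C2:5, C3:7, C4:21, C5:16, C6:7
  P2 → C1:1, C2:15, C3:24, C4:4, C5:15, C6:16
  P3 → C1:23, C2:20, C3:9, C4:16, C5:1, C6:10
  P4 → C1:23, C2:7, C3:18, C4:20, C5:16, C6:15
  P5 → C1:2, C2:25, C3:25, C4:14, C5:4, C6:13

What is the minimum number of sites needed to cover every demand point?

Coverage sets (demand points within 7 of each site):
  P1: {C2, C3, C6}
  P2: {C1, C4}
  P3: {C5}
  P4: {C2}
  P5: {C1, C5}
No 2 sites suffice: every size-2 union leaves at least one demand point uncovered.
But {P1, P2, P3} covers everything, so the minimum is 3.

3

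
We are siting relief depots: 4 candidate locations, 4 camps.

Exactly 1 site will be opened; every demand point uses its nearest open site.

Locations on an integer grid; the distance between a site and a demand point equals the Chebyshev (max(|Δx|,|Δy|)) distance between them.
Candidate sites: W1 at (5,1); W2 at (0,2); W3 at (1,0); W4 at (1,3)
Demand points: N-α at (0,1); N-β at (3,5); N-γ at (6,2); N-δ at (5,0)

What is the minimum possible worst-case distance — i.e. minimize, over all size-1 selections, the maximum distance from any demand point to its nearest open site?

5

Open {W1}.
  Farthest demand point is N-α at distance 5 (to W1); all others are ≤ 5.
With {W3} the worst case is 5.
With {W4} the worst case is 5.
No size-1 selection achieves below 5.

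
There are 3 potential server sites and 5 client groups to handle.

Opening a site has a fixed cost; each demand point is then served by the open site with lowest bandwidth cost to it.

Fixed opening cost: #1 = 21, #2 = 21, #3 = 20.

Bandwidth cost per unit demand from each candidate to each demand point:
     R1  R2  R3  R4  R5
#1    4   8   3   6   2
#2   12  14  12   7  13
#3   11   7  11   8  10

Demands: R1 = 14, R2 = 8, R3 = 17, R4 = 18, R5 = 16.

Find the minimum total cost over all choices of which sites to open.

332

Open {#1}: assign each demand point to its cheapest open site.
  R1→#1 14×4=56, R2→#1 8×8=64, R3→#1 17×3=51, R4→#1 18×6=108, R5→#1 16×2=32
  bandwidth cost 311, fixed 21 → total 332.
Compare {#1, #3}: bandwidth cost 303 + fixed 41 = 344.
Compare {#1, #2}: bandwidth cost 311 + fixed 42 = 353.
Compare {#1, #2, #3}: bandwidth cost 303 + fixed 62 = 365.
All other subsets cost ≥ 344. Minimum total cost: 332.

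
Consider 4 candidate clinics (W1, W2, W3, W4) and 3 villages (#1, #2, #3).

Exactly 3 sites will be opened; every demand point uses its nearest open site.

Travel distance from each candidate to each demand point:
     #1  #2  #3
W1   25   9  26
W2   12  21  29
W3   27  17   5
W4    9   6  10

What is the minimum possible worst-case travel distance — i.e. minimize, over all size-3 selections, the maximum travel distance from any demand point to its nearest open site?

Open {W1, W3, W4}.
  Farthest demand point is #1 at travel distance 9 (to W4); all others are ≤ 9.
With {W2, W3, W4} the worst case is 9.
With {W1, W2, W4} the worst case is 10.
No size-3 selection achieves below 9.

9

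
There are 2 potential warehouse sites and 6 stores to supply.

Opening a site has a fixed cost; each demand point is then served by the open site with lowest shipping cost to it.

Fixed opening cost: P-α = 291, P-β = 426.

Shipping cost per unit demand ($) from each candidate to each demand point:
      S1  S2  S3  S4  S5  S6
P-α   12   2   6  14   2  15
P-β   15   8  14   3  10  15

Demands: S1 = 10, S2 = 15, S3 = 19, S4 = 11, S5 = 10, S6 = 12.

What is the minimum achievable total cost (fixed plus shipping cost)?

Open {P-α}: assign each demand point to its cheapest open site.
  S1→P-α 10×12=120, S2→P-α 15×2=30, S3→P-α 19×6=114, S4→P-α 11×14=154, S5→P-α 10×2=20, S6→P-α 12×15=180
  shipping cost 618, fixed 291 → total 909.
Compare {P-α, P-β}: shipping cost 497 + fixed 717 = 1214.
Compare {P-β}: shipping cost 849 + fixed 426 = 1275.

909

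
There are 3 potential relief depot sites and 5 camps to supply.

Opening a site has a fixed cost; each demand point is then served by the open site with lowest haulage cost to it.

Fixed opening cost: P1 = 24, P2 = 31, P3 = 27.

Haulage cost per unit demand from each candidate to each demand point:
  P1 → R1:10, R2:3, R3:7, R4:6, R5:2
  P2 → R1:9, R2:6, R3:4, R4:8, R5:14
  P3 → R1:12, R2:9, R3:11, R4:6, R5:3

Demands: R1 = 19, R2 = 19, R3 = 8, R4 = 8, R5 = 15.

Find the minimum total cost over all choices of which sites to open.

393

Open {P1, P2}: assign each demand point to its cheapest open site.
  R1→P2 19×9=171, R2→P1 19×3=57, R3→P2 8×4=32, R4→P1 8×6=48, R5→P1 15×2=30
  haulage cost 338, fixed 55 → total 393.
Compare {P1}: haulage cost 381 + fixed 24 = 405.
Compare {P1, P2, P3}: haulage cost 338 + fixed 82 = 420.
Compare {P1, P3}: haulage cost 381 + fixed 51 = 432.
All other subsets cost ≥ 405. Minimum total cost: 393.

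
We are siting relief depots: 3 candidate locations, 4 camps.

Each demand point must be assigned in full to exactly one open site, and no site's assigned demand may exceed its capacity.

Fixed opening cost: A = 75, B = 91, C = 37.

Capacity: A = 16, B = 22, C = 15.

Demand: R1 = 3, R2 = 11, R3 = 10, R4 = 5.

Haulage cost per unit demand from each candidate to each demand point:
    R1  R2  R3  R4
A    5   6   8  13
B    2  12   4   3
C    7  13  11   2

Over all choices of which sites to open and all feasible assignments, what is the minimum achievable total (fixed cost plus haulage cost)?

293

Open {A, B}; cheapest assignment that respects the capacities:
  A (cap 16, load 11): R2 — cost 11×6 = 66
  B (cap 22, load 18): R1, R3, R4 — cost 3×2 + 10×4 + 5×3 = 61
  Shipping 127, fixed 166 → total 293.
  Any other capacity-feasible assignment to {A, B} ships for at least 127.
Compare {A, C}: its best feasible assignment gives total 313.
Compare {A, B, C}: its best feasible assignment gives total 325.
Every other set of open sites that can feasibly serve all demand totals ≥ 313 even under its best assignment. Minimum: 293.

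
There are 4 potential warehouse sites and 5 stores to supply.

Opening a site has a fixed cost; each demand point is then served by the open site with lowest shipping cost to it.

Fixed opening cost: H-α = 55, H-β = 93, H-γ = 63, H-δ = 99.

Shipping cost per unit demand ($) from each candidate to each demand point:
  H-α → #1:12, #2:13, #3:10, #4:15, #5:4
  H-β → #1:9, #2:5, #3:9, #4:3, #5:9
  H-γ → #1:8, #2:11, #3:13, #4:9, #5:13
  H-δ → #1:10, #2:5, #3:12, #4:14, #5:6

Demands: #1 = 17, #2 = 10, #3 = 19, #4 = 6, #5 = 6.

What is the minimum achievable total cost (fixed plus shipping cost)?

539

Open {H-β}: assign each demand point to its cheapest open site.
  #1→H-β 17×9=153, #2→H-β 10×5=50, #3→H-β 19×9=171, #4→H-β 6×3=18, #5→H-β 6×9=54
  shipping cost 446, fixed 93 → total 539.
Compare {H-α, H-β}: shipping cost 416 + fixed 148 = 564.
Compare {H-β, H-γ}: shipping cost 429 + fixed 156 = 585.
Compare {H-α, H-β, H-γ}: shipping cost 399 + fixed 211 = 610.
All other subsets cost ≥ 564. Minimum total cost: 539.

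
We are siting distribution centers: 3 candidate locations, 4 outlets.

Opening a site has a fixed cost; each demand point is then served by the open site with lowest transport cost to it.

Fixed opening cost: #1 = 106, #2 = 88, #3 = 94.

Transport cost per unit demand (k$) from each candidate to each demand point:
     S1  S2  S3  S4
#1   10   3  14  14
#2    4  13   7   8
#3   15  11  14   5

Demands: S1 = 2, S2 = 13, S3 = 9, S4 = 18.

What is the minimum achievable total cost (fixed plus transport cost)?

448

Open {#1, #2}: assign each demand point to its cheapest open site.
  S1→#2 2×4=8, S2→#1 13×3=39, S3→#2 9×7=63, S4→#2 18×8=144
  transport cost 254, fixed 194 → total 448.
Compare {#2}: transport cost 384 + fixed 88 = 472.
Compare {#1, #3}: transport cost 275 + fixed 200 = 475.
Compare {#3}: transport cost 389 + fixed 94 = 483.
All other subsets cost ≥ 472. Minimum total cost: 448.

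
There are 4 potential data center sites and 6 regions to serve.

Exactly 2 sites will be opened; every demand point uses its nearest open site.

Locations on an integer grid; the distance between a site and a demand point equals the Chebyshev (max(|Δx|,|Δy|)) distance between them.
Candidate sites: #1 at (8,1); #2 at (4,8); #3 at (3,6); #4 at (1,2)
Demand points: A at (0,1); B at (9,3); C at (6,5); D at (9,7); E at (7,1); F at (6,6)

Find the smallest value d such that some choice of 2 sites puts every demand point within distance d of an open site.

5

Open {#2, #3}.
  Farthest demand point is A at distance 5 (to #3); all others are ≤ 5.
With {#1, #3} the worst case is 6.
With {#1, #4} the worst case is 6.
No size-2 selection achieves below 5.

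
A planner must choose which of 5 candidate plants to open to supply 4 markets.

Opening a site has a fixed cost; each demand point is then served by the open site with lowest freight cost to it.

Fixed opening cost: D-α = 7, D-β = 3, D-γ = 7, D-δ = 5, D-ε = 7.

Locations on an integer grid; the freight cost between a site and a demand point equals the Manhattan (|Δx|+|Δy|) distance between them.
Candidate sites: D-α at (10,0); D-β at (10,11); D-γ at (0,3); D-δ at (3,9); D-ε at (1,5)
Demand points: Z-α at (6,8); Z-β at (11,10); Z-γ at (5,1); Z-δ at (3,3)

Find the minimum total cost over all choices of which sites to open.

29

Open {D-β, D-γ}: assign each demand point to its cheapest open site.
  Z-α→D-β 7, Z-β→D-β 2, Z-γ→D-γ 7, Z-δ→D-γ 3
  freight cost 19, fixed 10 → total 29.
Compare {D-β, D-δ}: freight cost 22 + fixed 8 = 30.
Compare {D-β, D-ε}: freight cost 21 + fixed 10 = 31.
Compare {D-β, D-γ, D-δ}: freight cost 16 + fixed 15 = 31.
All other subsets cost ≥ 30. Minimum total cost: 29.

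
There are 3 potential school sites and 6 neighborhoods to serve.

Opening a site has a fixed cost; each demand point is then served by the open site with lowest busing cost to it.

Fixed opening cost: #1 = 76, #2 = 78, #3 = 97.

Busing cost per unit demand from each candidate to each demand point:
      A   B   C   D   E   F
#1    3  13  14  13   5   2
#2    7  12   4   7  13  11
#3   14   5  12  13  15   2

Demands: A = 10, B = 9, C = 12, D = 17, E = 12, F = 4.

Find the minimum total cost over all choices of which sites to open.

Open {#1, #2}: assign each demand point to its cheapest open site.
  A→#1 10×3=30, B→#2 9×12=108, C→#2 12×4=48, D→#2 17×7=119, E→#1 12×5=60, F→#1 4×2=8
  busing cost 373, fixed 154 → total 527.
Compare {#1, #2, #3}: busing cost 310 + fixed 251 = 561.
Compare {#2, #3}: busing cost 446 + fixed 175 = 621.
Compare {#2}: busing cost 545 + fixed 78 = 623.
All other subsets cost ≥ 561. Minimum total cost: 527.

527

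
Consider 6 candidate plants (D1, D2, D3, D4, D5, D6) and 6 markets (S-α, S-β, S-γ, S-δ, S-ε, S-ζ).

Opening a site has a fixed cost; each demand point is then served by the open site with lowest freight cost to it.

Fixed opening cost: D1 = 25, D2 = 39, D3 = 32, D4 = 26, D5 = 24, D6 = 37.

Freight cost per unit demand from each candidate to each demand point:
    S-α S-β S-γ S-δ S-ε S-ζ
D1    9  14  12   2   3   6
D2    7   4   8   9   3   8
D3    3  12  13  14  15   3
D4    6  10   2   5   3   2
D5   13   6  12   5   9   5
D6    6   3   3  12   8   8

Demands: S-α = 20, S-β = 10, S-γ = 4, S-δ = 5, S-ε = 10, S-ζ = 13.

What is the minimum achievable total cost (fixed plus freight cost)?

274

Open {D3, D4, D6}: assign each demand point to its cheapest open site.
  S-α→D3 20×3=60, S-β→D6 10×3=30, S-γ→D4 4×2=8, S-δ→D4 5×5=25, S-ε→D4 10×3=30, S-ζ→D4 13×2=26
  freight cost 179, fixed 95 → total 274.
Compare {D1, D3, D6}: freight cost 181 + fixed 94 = 275.
Compare {D1, D3, D4, D6}: freight cost 164 + fixed 120 = 284.
Compare {D2, D3, D4}: freight cost 189 + fixed 97 = 286.
All other subsets cost ≥ 275. Minimum total cost: 274.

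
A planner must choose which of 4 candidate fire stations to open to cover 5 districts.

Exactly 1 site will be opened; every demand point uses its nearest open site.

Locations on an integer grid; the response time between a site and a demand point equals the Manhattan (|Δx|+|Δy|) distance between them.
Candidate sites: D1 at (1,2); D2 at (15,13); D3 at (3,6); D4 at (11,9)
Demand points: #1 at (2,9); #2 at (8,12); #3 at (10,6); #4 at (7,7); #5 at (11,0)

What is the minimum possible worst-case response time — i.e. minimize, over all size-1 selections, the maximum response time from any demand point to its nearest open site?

9

Open {D4}.
  Farthest demand point is #1 at response time 9 (to D4); all others are ≤ 9.
With {D3} the worst case is 14.
With {D1} the worst case is 17.
No size-1 selection achieves below 9.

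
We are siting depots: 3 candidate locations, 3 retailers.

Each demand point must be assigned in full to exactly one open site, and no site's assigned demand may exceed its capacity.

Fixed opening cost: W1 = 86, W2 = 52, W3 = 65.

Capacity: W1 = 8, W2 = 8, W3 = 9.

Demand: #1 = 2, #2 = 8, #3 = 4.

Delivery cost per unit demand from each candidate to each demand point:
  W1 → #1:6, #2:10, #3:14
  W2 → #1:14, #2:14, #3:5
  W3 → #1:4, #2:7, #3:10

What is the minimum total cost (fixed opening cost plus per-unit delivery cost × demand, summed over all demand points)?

221

Open {W2, W3}; cheapest assignment that respects the capacities:
  W2 (cap 8, load 6): #1, #3 — cost 2×14 + 4×5 = 48
  W3 (cap 9, load 8): #2 — cost 8×7 = 56
  Shipping 104, fixed 117 → total 221.
  Any other capacity-feasible assignment to {W2, W3} ships for at least 104.
Compare {W1, W2}: its best feasible assignment gives total 266.
Compare {W1, W3}: its best feasible assignment gives total 275.
Every other set of open sites that can feasibly serve all demand totals ≥ 266 even under its best assignment. Minimum: 221.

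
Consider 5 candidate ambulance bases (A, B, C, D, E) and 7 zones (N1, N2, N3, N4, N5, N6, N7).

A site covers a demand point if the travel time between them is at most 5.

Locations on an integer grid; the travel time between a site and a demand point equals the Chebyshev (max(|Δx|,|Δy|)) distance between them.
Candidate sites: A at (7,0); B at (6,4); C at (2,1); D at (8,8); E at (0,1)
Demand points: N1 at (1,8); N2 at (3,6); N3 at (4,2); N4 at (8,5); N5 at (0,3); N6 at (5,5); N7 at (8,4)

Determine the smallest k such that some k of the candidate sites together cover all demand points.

Coverage sets (demand points within 5 of each site):
  A: {N3, N4, N6, N7}
  B: {N1, N2, N3, N4, N6, N7}
  C: {N2, N3, N5, N6}
  D: {N2, N4, N6, N7}
  E: {N2, N3, N5, N6}
No single site covers all 7 demand points.
But {B, C} covers everything, so the minimum is 2.

2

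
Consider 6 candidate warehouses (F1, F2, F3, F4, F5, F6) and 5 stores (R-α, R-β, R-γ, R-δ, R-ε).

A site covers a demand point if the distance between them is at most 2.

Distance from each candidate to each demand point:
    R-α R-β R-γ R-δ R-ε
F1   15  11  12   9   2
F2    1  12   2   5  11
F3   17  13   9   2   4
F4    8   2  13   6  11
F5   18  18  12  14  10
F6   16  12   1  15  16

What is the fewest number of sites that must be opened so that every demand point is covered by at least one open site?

4

Coverage sets (demand points within 2 of each site):
  F1: {R-ε}
  F2: {R-α, R-γ}
  F3: {R-δ}
  F4: {R-β}
  F5: {}
  F6: {R-γ}
No 3 sites suffice: every size-3 union leaves at least one demand point uncovered.
But {F1, F2, F3, F4} covers everything, so the minimum is 4.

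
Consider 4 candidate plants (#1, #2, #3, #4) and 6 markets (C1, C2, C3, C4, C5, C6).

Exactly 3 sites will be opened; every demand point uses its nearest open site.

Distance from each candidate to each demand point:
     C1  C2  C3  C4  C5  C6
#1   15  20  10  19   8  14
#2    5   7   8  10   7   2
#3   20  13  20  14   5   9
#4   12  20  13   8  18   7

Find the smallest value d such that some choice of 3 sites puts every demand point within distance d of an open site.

Open {#1, #2, #4}.
  Farthest demand point is C3 at distance 8 (to #2); all others are ≤ 8.
With {#2, #3, #4} the worst case is 8.
With {#1, #2, #3} the worst case is 10.
No size-3 selection achieves below 8.

8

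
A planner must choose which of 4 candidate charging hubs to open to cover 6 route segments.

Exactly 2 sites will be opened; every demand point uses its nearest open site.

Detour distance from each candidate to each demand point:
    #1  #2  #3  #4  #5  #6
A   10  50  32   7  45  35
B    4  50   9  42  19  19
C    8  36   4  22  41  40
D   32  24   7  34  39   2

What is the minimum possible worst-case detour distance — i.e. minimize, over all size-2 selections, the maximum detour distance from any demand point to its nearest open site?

34

Open {B, D}.
  Farthest demand point is #4 at detour distance 34 (to D); all others are ≤ 34.
With {B, C} the worst case is 36.
With {A, D} the worst case is 39.
No size-2 selection achieves below 34.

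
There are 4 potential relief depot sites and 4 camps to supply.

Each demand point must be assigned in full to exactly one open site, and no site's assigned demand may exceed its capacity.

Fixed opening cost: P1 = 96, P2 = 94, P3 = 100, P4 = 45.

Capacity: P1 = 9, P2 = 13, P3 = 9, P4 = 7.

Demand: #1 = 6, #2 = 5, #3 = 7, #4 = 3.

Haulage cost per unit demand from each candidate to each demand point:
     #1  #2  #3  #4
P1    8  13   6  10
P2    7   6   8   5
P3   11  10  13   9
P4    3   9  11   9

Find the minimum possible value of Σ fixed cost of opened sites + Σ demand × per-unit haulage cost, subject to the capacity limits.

Open {P1, P2, P4}; cheapest assignment that respects the capacities:
  P1 (cap 9, load 7): #3 — cost 7×6 = 42
  P2 (cap 13, load 8): #2, #4 — cost 5×6 + 3×5 = 45
  P4 (cap 7, load 6): #1 — cost 6×3 = 18
  Shipping 105, fixed 235 → total 340.
  Any other capacity-feasible assignment to {P1, P2, P4} ships for at least 105.
Compare {P1, P2}: its best feasible assignment gives total 354.
Compare {P2, P3}: its best feasible assignment gives total 369.
Every other set of open sites that can feasibly serve all demand totals ≥ 354 even under its best assignment. Minimum: 340.

340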